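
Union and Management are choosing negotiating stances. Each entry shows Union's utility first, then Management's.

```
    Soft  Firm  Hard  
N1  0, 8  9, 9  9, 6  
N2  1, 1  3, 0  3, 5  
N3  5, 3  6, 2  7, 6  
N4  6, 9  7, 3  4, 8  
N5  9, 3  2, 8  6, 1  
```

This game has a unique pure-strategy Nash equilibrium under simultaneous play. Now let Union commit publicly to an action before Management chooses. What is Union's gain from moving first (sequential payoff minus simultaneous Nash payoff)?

0

Management best-responds to each possible Union move:
- N1: Management compares 8, 9, 6 and picks Firm; Union would get 9.
- N2: Management compares 1, 0, 5 and picks Hard; Union would get 3.
- N3: Management compares 3, 2, 6 and picks Hard; Union would get 7.
- N4: Management compares 9, 3, 8 and picks Soft; Union would get 6.
- N5: Management compares 3, 8, 1 and picks Firm; Union would get 2.
Union's induced payoffs are 9, 3, 7, 6, 2, so Union commits to N1. Subgame-perfect outcome: (N1, Firm) with payoffs (9, 9).
For the simultaneous game, intersect best replies.
Union's best replies: Soft→N5; Firm→N1; Hard→N1.
Management's best replies: N1→Firm; N2→Hard; N3→Hard; N4→Soft; N5→Firm.
Only (N1, Firm) has each player best-responding; Nash payoffs (9, 9).
Union's commitment gain: 9 − 9 = 0.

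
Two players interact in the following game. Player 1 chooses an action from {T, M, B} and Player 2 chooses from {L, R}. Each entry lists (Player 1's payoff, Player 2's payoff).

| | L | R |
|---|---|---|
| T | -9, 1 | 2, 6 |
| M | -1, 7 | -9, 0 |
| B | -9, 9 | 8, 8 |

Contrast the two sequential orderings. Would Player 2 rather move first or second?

first

If Player 1 leads: Player 2's best replies are T→R, M→L, B→L; Player 1's induced payoffs 2, -1, -9; outcome (T, R), payoffs (2, 6).
If Player 2 leads: Player 1's best replies are L→M, R→B; Player 2's induced payoffs 7, 8; outcome (B, R), payoffs (8, 8).
Player 2 gets 8 moving first and 6 moving second, so Player 2 prefers to move first.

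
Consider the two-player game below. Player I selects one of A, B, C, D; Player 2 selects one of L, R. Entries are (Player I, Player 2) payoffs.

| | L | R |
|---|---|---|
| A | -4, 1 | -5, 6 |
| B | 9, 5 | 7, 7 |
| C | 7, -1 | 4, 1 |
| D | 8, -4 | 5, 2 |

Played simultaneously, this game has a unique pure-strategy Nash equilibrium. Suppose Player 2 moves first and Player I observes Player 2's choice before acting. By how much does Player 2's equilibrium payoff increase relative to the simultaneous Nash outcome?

0

Solve by backward induction (Player 2 leads).
- L: Player I compares -4, 9, 7, 8 and picks B; Player 2 would get 5.
- R: Player I compares -5, 7, 4, 5 and picks B; Player 2 would get 7.
Player 2's induced payoffs are 5, 7, so Player 2 commits to R. Subgame-perfect outcome: (B, R) with payoffs (7, 7).
Under simultaneous play:
Player I's best replies: L→B; R→B.
Player 2's best replies: A→R; B→R; C→R; D→R.
The unique mutual best reply is (B, R), giving (7, 7).
Player 2's commitment gain: 7 − 7 = 0.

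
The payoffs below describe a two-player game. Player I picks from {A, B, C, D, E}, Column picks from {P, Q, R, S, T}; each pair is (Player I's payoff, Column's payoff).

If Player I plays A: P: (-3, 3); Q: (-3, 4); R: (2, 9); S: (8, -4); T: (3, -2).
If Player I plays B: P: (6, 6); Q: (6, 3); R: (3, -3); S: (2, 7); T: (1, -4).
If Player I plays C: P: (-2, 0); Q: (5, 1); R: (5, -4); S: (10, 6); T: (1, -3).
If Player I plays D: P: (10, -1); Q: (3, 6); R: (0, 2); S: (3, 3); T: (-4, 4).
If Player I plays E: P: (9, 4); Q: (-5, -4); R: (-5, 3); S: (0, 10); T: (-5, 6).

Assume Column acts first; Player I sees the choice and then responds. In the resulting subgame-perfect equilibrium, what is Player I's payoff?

Player I best-responds to each possible Column move:
- P: Player I compares -3, 6, -2, 10, 9 and picks D; Column would get -1.
- Q: Player I compares -3, 6, 5, 3, -5 and picks B; Column would get 3.
- R: Player I compares 2, 3, 5, 0, -5 and picks C; Column would get -4.
- S: Player I compares 8, 2, 10, 3, 0 and picks C; Column would get 6.
- T: Player I compares 3, 1, 1, -4, -5 and picks A; Column would get -2.
Column's induced payoffs are -1, 3, -4, 6, -2, so Column commits to S. Subgame-perfect outcome: (C, S) with payoffs (10, 6).

10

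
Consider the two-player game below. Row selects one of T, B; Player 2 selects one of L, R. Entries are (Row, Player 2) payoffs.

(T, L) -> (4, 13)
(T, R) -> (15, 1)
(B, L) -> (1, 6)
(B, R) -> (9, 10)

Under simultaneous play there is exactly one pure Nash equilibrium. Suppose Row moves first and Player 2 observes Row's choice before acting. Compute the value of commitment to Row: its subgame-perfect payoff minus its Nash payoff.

5

Player 2 best-responds to each possible Row move:
- T: Player 2 compares 13, 1 and picks L; Row would get 4.
- B: Player 2 compares 6, 10 and picks R; Row would get 9.
Among 4, 9, the best is 9 at B. Subgame-perfect outcome: (B, R) with payoffs (9, 10).
Under simultaneous play:
Row's best replies: L→T; R→T.
Player 2's best replies: T→L; B→R.
The unique mutual best reply is (T, L), giving (4, 13).
Row's commitment gain: 9 − 4 = 5.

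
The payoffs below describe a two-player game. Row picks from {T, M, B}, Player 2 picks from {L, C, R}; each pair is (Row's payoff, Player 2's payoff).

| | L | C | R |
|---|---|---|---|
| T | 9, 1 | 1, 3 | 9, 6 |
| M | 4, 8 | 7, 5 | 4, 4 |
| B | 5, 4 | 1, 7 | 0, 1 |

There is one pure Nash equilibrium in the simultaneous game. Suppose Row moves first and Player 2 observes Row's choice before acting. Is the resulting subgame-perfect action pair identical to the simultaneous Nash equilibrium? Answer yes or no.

Solve by backward induction (Row leads).
- T → Player 2 plays R (best of 1, 3, 6); Row gets 9.
- M → Player 2 plays L (best of 8, 5, 4); Row gets 4.
- B → Player 2 plays C (best of 4, 7, 1); Row gets 1.
Maximizing over 9, 4, 1, Row chooses T. Subgame-perfect outcome: (T, R) with payoffs (9, 6).
Now find the simultaneous Nash equilibrium.
Row's best replies: L→T; C→M; R→T.
Player 2's best replies: T→R; M→L; B→C.
Only (T, R) has each player best-responding; Nash payoffs (9, 6).
Sequential outcome (T, R) coincides with the Nash profile (T, R).

yes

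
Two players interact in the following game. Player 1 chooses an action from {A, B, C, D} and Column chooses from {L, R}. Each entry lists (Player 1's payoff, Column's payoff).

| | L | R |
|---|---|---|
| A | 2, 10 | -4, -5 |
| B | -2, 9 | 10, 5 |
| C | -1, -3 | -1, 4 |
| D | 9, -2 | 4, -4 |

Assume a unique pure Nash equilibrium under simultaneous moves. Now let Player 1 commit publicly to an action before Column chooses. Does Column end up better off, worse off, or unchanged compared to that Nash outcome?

unchanged

Work backward from Column's decision.
- A → Column plays L (best of 10, -5); Player 1 gets 2.
- B → Column plays L (best of 9, 5); Player 1 gets -2.
- C → Column plays R (best of -3, 4); Player 1 gets -1.
- D → Column plays L (best of -2, -4); Player 1 gets 9.
Maximizing over 2, -2, -1, 9, Player 1 chooses D. Subgame-perfect outcome: (D, L) with payoffs (9, -2).
Now find the simultaneous Nash equilibrium.
Player 1's best replies: L→D; R→B.
Column's best replies: A→L; B→L; C→R; D→L.
The unique mutual best reply is (D, L), giving (9, -2).
Column earns -2 sequentially versus -2 at the Nash outcome: unchanged.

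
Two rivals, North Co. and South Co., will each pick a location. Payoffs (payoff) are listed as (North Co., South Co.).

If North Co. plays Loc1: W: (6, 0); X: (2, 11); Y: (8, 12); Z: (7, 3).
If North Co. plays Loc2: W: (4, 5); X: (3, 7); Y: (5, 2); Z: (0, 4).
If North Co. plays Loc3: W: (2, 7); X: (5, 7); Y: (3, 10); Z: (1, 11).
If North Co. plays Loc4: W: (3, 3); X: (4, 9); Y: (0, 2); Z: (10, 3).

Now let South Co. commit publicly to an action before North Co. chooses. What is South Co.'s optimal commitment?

Work backward from North Co.'s decision.
- W → North Co. plays Loc1 (best of 6, 4, 2, 3); South Co. gets 0.
- X → North Co. plays Loc3 (best of 2, 3, 5, 4); South Co. gets 7.
- Y → North Co. plays Loc1 (best of 8, 5, 3, 0); South Co. gets 12.
- Z → North Co. plays Loc4 (best of 7, 0, 1, 10); South Co. gets 3.
Maximizing over 0, 7, 12, 3, South Co. chooses Y. Subgame-perfect outcome: (Loc1, Y) with payoffs (8, 12).

Y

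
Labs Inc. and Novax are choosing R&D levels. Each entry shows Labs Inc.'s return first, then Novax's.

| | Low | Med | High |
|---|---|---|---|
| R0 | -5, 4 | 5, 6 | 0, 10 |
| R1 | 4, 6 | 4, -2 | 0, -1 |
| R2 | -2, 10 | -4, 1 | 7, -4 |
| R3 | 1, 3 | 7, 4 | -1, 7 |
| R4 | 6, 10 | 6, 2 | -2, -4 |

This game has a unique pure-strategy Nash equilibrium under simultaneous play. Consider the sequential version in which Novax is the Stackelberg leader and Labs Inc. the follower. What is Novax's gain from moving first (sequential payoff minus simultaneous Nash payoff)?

0

Backward induction with Novax moving first.
- Low: BR = R4, leader payoff 10.
- Med: BR = R3, leader payoff 4.
- High: BR = R2, leader payoff -4.
Maximizing over 10, 4, -4, Novax chooses Low. Subgame-perfect outcome: (R4, Low) with payoffs (6, 10).
Under simultaneous play:
Labs Inc.'s best replies: Low→R4; Med→R3; High→R2.
Novax's best replies: R0→High; R1→Low; R2→Low; R3→High; R4→Low.
The unique mutual best reply is (R4, Low), giving (6, 10).
Novax's commitment gain: 10 − 10 = 0.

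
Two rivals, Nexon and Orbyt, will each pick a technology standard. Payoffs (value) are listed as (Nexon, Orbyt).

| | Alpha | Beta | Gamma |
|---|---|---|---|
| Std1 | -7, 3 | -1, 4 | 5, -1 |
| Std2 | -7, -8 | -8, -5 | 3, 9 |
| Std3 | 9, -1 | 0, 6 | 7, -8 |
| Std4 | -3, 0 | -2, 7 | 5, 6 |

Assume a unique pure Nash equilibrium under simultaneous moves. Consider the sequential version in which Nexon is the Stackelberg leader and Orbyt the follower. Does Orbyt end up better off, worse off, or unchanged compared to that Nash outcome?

Solve by backward induction (Nexon leads).
- Std1: Orbyt compares 3, 4, -1 and picks Beta; Nexon would get -1.
- Std2: Orbyt compares -8, -5, 9 and picks Gamma; Nexon would get 3.
- Std3: Orbyt compares -1, 6, -8 and picks Beta; Nexon would get 0.
- Std4: Orbyt compares 0, 7, 6 and picks Beta; Nexon would get -2.
Among -1, 3, 0, -2, the best is 3 at Std2. Subgame-perfect outcome: (Std2, Gamma) with payoffs (3, 9).
Now find the simultaneous Nash equilibrium.
Nexon's best replies: Alpha→Std3; Beta→Std3; Gamma→Std3.
Orbyt's best replies: Std1→Beta; Std2→Gamma; Std3→Beta; Std4→Beta.
Only (Std3, Beta) has each player best-responding; Nash payoffs (0, 6).
Orbyt earns 9 sequentially versus 6 at the Nash outcome: better off.

better off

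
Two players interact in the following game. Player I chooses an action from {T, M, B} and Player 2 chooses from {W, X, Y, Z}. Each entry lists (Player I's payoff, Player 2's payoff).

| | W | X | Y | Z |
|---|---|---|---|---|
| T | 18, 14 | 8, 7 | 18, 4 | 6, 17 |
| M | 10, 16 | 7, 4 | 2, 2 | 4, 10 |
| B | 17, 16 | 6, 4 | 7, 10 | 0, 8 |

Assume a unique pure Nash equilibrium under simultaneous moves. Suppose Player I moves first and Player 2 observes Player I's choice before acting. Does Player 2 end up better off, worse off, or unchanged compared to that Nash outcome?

Solve by backward induction (Player I leads).
- T: Player 2 compares 14, 7, 4, 17 and picks Z; Player I would get 6.
- M: Player 2 compares 16, 4, 2, 10 and picks W; Player I would get 10.
- B: Player 2 compares 16, 4, 10, 8 and picks W; Player I would get 17.
Among 6, 10, 17, the best is 17 at B. Subgame-perfect outcome: (B, W) with payoffs (17, 16).
For the simultaneous game, intersect best replies.
Player I's best replies: W→T; X→T; Y→T; Z→T.
Player 2's best replies: T→Z; M→W; B→W.
Only (T, Z) has each player best-responding; Nash payoffs (6, 17).
Player 2 earns 16 sequentially versus 17 at the Nash outcome: worse off.

worse off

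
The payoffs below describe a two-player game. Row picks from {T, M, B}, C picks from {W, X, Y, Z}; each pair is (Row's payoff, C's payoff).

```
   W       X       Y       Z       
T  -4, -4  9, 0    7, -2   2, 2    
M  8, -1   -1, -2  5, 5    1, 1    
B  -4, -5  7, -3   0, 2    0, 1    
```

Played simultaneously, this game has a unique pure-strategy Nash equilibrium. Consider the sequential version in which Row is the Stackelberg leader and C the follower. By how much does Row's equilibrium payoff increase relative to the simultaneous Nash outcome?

3

C best-responds to each possible Row move:
- T: C compares -4, 0, -2, 2 and picks Z; Row would get 2.
- M: C compares -1, -2, 5, 1 and picks Y; Row would get 5.
- B: C compares -5, -3, 2, 1 and picks Y; Row would get 0.
Row's induced payoffs are 2, 5, 0, so Row commits to M. Subgame-perfect outcome: (M, Y) with payoffs (5, 5).
Under simultaneous play:
Row's best replies: W→M; X→T; Y→T; Z→T.
C's best replies: T→Z; M→Y; B→Y.
The unique mutual best reply is (T, Z), giving (2, 2).
Row's commitment gain: 5 − 2 = 3.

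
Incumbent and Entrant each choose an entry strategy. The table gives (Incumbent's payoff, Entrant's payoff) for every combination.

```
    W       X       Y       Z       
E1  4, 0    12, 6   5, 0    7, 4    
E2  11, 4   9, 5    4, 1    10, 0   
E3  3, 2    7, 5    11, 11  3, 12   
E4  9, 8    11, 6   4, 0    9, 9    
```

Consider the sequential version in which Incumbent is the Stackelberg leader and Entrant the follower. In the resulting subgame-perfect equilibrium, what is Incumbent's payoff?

12

Backward induction with Incumbent moving first.
- E1: Entrant compares 0, 6, 0, 4 and picks X; Incumbent would get 12.
- E2: Entrant compares 4, 5, 1, 0 and picks X; Incumbent would get 9.
- E3: Entrant compares 2, 5, 11, 12 and picks Z; Incumbent would get 3.
- E4: Entrant compares 8, 6, 0, 9 and picks Z; Incumbent would get 9.
Among 12, 9, 3, 9, the best is 12 at E1. Subgame-perfect outcome: (E1, X) with payoffs (12, 6).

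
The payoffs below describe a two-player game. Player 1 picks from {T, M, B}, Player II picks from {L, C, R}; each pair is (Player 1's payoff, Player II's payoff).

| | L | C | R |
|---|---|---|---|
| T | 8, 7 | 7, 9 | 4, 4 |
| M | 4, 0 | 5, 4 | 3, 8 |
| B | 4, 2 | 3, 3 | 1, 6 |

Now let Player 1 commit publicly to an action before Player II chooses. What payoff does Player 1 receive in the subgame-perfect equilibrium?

Backward induction with Player 1 moving first.
- T: BR = C, leader payoff 7.
- M: BR = R, leader payoff 3.
- B: BR = R, leader payoff 1.
Among 7, 3, 1, the best is 7 at T. Subgame-perfect outcome: (T, C) with payoffs (7, 9).

7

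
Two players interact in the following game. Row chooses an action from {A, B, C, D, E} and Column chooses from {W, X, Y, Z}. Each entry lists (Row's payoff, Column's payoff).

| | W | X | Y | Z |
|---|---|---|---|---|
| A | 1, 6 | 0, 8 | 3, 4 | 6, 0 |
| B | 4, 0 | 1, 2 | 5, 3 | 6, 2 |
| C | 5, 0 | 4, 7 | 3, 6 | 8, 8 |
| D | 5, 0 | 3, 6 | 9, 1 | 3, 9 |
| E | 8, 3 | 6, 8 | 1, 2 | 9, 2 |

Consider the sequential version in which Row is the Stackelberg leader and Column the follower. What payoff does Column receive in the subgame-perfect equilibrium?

Backward induction with Row moving first.
- A: BR = X, leader payoff 0.
- B: BR = Y, leader payoff 5.
- C: BR = Z, leader payoff 8.
- D: BR = Z, leader payoff 3.
- E: BR = X, leader payoff 6.
Among 0, 5, 8, 3, 6, the best is 8 at C. Subgame-perfect outcome: (C, Z) with payoffs (8, 8).

8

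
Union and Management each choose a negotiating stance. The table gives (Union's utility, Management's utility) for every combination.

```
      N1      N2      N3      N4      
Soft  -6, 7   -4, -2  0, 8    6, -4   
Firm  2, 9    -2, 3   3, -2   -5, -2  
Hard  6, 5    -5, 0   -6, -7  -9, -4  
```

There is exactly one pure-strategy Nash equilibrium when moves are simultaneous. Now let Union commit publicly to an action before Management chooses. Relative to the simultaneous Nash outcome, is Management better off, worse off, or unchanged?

Work backward from Management's decision.
- Soft → Management plays N3 (best of 7, -2, 8, -4); Union gets 0.
- Firm → Management plays N1 (best of 9, 3, -2, -2); Union gets 2.
- Hard → Management plays N1 (best of 5, 0, -7, -4); Union gets 6.
Maximizing over 0, 2, 6, Union chooses Hard. Subgame-perfect outcome: (Hard, N1) with payoffs (6, 5).
Now find the simultaneous Nash equilibrium.
Union's best replies: N1→Hard; N2→Firm; N3→Firm; N4→Soft.
Management's best replies: Soft→N3; Firm→N1; Hard→N1.
Only (Hard, N1) has each player best-responding; Nash payoffs (6, 5).
Management earns 5 sequentially versus 5 at the Nash outcome: unchanged.

unchanged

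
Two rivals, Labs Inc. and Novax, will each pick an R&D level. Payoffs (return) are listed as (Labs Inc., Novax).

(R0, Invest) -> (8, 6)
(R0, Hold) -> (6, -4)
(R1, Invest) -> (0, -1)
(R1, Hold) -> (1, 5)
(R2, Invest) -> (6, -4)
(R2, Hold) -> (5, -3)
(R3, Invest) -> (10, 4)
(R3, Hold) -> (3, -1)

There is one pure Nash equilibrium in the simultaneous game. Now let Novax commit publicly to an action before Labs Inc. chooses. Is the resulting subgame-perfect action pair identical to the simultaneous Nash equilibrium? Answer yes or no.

Labs Inc. best-responds to each possible Novax move:
- Invest: BR = R3, leader payoff 4.
- Hold: BR = R0, leader payoff -4.
Among 4, -4, the best is 4 at Invest. Subgame-perfect outcome: (R3, Invest) with payoffs (10, 4).
For the simultaneous game, intersect best replies.
Labs Inc.'s best replies: Invest→R3; Hold→R0.
Novax's best replies: R0→Invest; R1→Hold; R2→Hold; R3→Invest.
Only (R3, Invest) has each player best-responding; Nash payoffs (10, 4).
Sequential outcome (R3, Invest) coincides with the Nash profile (R3, Invest).

yes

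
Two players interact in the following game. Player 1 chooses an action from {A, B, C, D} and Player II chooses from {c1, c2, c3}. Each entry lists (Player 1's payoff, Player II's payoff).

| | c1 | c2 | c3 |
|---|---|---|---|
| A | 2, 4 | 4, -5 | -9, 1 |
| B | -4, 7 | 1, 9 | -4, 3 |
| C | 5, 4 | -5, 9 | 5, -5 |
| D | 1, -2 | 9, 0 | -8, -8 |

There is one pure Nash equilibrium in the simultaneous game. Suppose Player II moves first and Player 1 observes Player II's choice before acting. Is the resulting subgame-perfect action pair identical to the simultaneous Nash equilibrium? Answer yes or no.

Backward induction with Player II moving first.
- c1 → Player 1 plays C (best of 2, -4, 5, 1); Player II gets 4.
- c2 → Player 1 plays D (best of 4, 1, -5, 9); Player II gets 0.
- c3 → Player 1 plays C (best of -9, -4, 5, -8); Player II gets -5.
Player II's induced payoffs are 4, 0, -5, so Player II commits to c1. Subgame-perfect outcome: (C, c1) with payoffs (5, 4).
For the simultaneous game, intersect best replies.
Player 1's best replies: c1→C; c2→D; c3→C.
Player II's best replies: A→c1; B→c2; C→c2; D→c2.
The unique mutual best reply is (D, c2), giving (9, 0).
Sequential outcome (C, c1) differs from the Nash profile (D, c2).

no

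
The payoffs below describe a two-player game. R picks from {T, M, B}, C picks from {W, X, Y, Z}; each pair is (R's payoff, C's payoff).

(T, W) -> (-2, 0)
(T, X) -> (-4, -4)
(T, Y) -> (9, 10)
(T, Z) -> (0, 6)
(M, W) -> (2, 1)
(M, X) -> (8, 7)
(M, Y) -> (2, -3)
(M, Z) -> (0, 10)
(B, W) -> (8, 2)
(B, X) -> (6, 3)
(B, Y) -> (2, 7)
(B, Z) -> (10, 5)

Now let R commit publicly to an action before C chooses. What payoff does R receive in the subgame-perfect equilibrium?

Backward induction with R moving first.
- T: C compares 0, -4, 10, 6 and picks Y; R would get 9.
- M: C compares 1, 7, -3, 10 and picks Z; R would get 0.
- B: C compares 2, 3, 7, 5 and picks Y; R would get 2.
Maximizing over 9, 0, 2, R chooses T. Subgame-perfect outcome: (T, Y) with payoffs (9, 10).

9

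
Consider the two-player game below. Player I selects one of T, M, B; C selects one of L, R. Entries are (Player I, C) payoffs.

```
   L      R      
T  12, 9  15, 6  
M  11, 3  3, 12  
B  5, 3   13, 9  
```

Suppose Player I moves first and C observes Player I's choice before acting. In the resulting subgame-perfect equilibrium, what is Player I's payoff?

13

Backward induction with Player I moving first.
- T: BR = L, leader payoff 12.
- M: BR = R, leader payoff 3.
- B: BR = R, leader payoff 13.
Among 12, 3, 13, the best is 13 at B. Subgame-perfect outcome: (B, R) with payoffs (13, 9).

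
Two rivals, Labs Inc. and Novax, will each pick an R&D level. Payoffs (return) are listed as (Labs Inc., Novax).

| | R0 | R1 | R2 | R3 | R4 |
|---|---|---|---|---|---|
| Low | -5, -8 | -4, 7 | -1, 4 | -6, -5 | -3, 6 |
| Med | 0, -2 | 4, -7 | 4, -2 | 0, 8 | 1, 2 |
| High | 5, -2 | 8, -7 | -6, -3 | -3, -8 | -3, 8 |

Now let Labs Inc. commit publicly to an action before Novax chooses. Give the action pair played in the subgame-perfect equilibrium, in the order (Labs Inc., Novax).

(Med, R3)

Novax best-responds to each possible Labs Inc. move:
- Low: BR = R1, leader payoff -4.
- Med: BR = R3, leader payoff 0.
- High: BR = R4, leader payoff -3.
Labs Inc.'s induced payoffs are -4, 0, -3, so Labs Inc. commits to Med. Subgame-perfect outcome: (Med, R3) with payoffs (0, 8).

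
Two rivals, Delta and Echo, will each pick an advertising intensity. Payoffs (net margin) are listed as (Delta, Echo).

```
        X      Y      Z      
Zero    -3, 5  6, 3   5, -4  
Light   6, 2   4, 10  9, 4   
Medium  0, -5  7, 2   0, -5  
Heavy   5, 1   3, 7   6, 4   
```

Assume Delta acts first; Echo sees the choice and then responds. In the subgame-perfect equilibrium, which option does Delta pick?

Medium

Solve by backward induction (Delta leads).
- Zero: Echo compares 5, 3, -4 and picks X; Delta would get -3.
- Light: Echo compares 2, 10, 4 and picks Y; Delta would get 4.
- Medium: Echo compares -5, 2, -5 and picks Y; Delta would get 7.
- Heavy: Echo compares 1, 7, 4 and picks Y; Delta would get 3.
Among -3, 4, 7, 3, the best is 7 at Medium. Subgame-perfect outcome: (Medium, Y) with payoffs (7, 2).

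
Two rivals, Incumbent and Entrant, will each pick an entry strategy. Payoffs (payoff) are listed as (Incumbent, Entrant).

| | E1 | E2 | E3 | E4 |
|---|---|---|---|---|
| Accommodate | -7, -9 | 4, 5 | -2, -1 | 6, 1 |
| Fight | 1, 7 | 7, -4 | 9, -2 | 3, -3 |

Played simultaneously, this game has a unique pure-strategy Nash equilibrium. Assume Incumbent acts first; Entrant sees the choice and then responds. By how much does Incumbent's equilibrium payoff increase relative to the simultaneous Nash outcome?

3

Backward induction with Incumbent moving first.
- Accommodate → Entrant plays E2 (best of -9, 5, -1, 1); Incumbent gets 4.
- Fight → Entrant plays E1 (best of 7, -4, -2, -3); Incumbent gets 1.
Incumbent's induced payoffs are 4, 1, so Incumbent commits to Accommodate. Subgame-perfect outcome: (Accommodate, E2) with payoffs (4, 5).
For the simultaneous game, intersect best replies.
Incumbent's best replies: E1→Fight; E2→Fight; E3→Fight; E4→Accommodate.
Entrant's best replies: Accommodate→E2; Fight→E1.
Only (Fight, E1) has each player best-responding; Nash payoffs (1, 7).
Incumbent's commitment gain: 4 − 1 = 3.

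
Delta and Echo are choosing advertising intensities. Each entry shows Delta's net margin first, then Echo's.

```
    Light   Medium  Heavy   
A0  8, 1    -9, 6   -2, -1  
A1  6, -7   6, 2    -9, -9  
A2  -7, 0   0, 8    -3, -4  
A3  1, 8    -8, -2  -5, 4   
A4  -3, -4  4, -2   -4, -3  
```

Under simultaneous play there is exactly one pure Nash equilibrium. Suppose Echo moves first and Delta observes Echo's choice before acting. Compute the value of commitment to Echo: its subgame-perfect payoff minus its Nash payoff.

Solve by backward induction (Echo leads).
- Light → Delta plays A0 (best of 8, 6, -7, 1, -3); Echo gets 1.
- Medium → Delta plays A1 (best of -9, 6, 0, -8, 4); Echo gets 2.
- Heavy → Delta plays A0 (best of -2, -9, -3, -5, -4); Echo gets -1.
Among 1, 2, -1, the best is 2 at Medium. Subgame-perfect outcome: (A1, Medium) with payoffs (6, 2).
Now find the simultaneous Nash equilibrium.
Delta's best replies: Light→A0; Medium→A1; Heavy→A0.
Echo's best replies: A0→Medium; A1→Medium; A2→Medium; A3→Light; A4→Medium.
Only (A1, Medium) has each player best-responding; Nash payoffs (6, 2).
Echo's commitment gain: 2 − 2 = 0.

0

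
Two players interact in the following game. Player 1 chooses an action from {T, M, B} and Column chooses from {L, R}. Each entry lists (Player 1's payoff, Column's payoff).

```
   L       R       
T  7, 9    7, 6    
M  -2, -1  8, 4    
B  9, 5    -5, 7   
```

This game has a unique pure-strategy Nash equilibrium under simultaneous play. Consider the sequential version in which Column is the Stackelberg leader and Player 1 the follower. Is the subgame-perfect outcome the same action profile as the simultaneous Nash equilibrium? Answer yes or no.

no

Work backward from Player 1's decision.
- L: BR = B, leader payoff 5.
- R: BR = M, leader payoff 4.
Maximizing over 5, 4, Column chooses L. Subgame-perfect outcome: (B, L) with payoffs (9, 5).
Under simultaneous play:
Player 1's best replies: L→B; R→M.
Column's best replies: T→L; M→R; B→R.
Only (M, R) has each player best-responding; Nash payoffs (8, 4).
Sequential outcome (B, L) differs from the Nash profile (M, R).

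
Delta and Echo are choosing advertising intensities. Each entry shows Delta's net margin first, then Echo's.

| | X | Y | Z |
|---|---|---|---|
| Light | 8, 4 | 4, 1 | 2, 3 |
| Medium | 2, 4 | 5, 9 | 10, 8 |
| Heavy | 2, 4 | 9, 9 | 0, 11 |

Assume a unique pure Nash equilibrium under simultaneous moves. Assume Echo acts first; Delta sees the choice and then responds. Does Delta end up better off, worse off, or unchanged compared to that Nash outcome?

Delta best-responds to each possible Echo move:
- X: Delta compares 8, 2, 2 and picks Light; Echo would get 4.
- Y: Delta compares 4, 5, 9 and picks Heavy; Echo would get 9.
- Z: Delta compares 2, 10, 0 and picks Medium; Echo would get 8.
Maximizing over 4, 9, 8, Echo chooses Y. Subgame-perfect outcome: (Heavy, Y) with payoffs (9, 9).
For the simultaneous game, intersect best replies.
Delta's best replies: X→Light; Y→Heavy; Z→Medium.
Echo's best replies: Light→X; Medium→Y; Heavy→Z.
Only (Light, X) has each player best-responding; Nash payoffs (8, 4).
Delta earns 9 sequentially versus 8 at the Nash outcome: better off.

better off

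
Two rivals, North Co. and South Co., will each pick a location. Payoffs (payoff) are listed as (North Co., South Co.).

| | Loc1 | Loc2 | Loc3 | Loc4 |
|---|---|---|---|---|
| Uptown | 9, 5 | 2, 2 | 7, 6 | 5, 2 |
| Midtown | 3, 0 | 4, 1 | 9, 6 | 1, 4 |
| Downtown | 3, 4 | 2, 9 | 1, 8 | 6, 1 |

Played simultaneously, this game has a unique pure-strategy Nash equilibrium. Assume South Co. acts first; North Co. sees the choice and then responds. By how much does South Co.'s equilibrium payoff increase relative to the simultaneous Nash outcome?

Work backward from North Co.'s decision.
- Loc1: BR = Uptown, leader payoff 5.
- Loc2: BR = Midtown, leader payoff 1.
- Loc3: BR = Midtown, leader payoff 6.
- Loc4: BR = Downtown, leader payoff 1.
Maximizing over 5, 1, 6, 1, South Co. chooses Loc3. Subgame-perfect outcome: (Midtown, Loc3) with payoffs (9, 6).
Now find the simultaneous Nash equilibrium.
North Co.'s best replies: Loc1→Uptown; Loc2→Midtown; Loc3→Midtown; Loc4→Downtown.
South Co.'s best replies: Uptown→Loc3; Midtown→Loc3; Downtown→Loc2.
Only (Midtown, Loc3) has each player best-responding; Nash payoffs (9, 6).
South Co.'s commitment gain: 6 − 6 = 0.

0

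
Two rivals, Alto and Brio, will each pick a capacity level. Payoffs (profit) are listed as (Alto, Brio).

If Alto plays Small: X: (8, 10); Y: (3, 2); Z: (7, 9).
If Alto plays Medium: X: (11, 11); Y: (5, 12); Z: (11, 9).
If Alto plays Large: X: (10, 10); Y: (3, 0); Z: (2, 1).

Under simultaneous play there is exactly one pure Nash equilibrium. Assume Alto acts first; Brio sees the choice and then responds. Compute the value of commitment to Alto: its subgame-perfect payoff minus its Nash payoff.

5

Work backward from Brio's decision.
- Small: Brio compares 10, 2, 9 and picks X; Alto would get 8.
- Medium: Brio compares 11, 12, 9 and picks Y; Alto would get 5.
- Large: Brio compares 10, 0, 1 and picks X; Alto would get 10.
Maximizing over 8, 5, 10, Alto chooses Large. Subgame-perfect outcome: (Large, X) with payoffs (10, 10).
For the simultaneous game, intersect best replies.
Alto's best replies: X→Medium; Y→Medium; Z→Medium.
Brio's best replies: Small→X; Medium→Y; Large→X.
The unique mutual best reply is (Medium, Y), giving (5, 12).
Alto's commitment gain: 10 − 5 = 5.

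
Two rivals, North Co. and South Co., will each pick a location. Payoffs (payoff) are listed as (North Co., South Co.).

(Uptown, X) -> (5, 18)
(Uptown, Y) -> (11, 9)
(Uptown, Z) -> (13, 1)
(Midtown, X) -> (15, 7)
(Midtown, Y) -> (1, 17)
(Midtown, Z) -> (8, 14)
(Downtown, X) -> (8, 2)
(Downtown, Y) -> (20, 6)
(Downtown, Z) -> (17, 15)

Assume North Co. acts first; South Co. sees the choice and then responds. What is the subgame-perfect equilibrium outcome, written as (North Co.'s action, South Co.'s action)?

(Downtown, Z)

Work backward from South Co.'s decision.
- Uptown: South Co. compares 18, 9, 1 and picks X; North Co. would get 5.
- Midtown: South Co. compares 7, 17, 14 and picks Y; North Co. would get 1.
- Downtown: South Co. compares 2, 6, 15 and picks Z; North Co. would get 17.
North Co.'s induced payoffs are 5, 1, 17, so North Co. commits to Downtown. Subgame-perfect outcome: (Downtown, Z) with payoffs (17, 15).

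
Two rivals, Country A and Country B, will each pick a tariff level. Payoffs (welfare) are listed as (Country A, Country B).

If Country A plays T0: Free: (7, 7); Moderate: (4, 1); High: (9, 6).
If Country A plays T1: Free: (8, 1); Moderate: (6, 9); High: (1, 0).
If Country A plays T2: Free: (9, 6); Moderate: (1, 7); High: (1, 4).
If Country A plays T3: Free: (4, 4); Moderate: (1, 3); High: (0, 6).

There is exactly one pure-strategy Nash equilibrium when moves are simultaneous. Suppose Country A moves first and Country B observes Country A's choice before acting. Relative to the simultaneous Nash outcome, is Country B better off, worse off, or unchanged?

worse off

Backward induction with Country A moving first.
- T0 → Country B plays Free (best of 7, 1, 6); Country A gets 7.
- T1 → Country B plays Moderate (best of 1, 9, 0); Country A gets 6.
- T2 → Country B plays Moderate (best of 6, 7, 4); Country A gets 1.
- T3 → Country B plays High (best of 4, 3, 6); Country A gets 0.
Country A's induced payoffs are 7, 6, 1, 0, so Country A commits to T0. Subgame-perfect outcome: (T0, Free) with payoffs (7, 7).
Under simultaneous play:
Country A's best replies: Free→T2; Moderate→T1; High→T0.
Country B's best replies: T0→Free; T1→Moderate; T2→Moderate; T3→High.
The unique mutual best reply is (T1, Moderate), giving (6, 9).
Country B earns 7 sequentially versus 9 at the Nash outcome: worse off.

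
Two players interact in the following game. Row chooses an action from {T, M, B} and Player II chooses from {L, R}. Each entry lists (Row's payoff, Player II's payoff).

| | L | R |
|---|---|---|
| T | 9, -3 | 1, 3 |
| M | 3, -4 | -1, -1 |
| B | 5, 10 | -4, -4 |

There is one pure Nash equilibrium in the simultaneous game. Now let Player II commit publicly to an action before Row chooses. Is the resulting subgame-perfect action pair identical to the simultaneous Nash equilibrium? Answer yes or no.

yes

Row best-responds to each possible Player II move:
- L: Row compares 9, 3, 5 and picks T; Player II would get -3.
- R: Row compares 1, -1, -4 and picks T; Player II would get 3.
Among -3, 3, the best is 3 at R. Subgame-perfect outcome: (T, R) with payoffs (1, 3).
For the simultaneous game, intersect best replies.
Row's best replies: L→T; R→T.
Player II's best replies: T→R; M→R; B→L.
The unique mutual best reply is (T, R), giving (1, 3).
Sequential outcome (T, R) coincides with the Nash profile (T, R).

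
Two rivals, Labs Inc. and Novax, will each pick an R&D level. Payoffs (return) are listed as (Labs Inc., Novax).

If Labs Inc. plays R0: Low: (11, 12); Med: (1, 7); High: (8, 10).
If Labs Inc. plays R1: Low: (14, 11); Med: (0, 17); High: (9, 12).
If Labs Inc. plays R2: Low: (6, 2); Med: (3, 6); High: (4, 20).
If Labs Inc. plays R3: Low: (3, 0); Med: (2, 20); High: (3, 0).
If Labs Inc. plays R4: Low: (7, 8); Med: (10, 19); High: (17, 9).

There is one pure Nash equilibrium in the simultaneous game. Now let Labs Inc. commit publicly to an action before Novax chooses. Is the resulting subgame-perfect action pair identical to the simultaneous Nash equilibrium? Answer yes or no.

Novax best-responds to each possible Labs Inc. move:
- R0 → Novax plays Low (best of 12, 7, 10); Labs Inc. gets 11.
- R1 → Novax plays Med (best of 11, 17, 12); Labs Inc. gets 0.
- R2 → Novax plays High (best of 2, 6, 20); Labs Inc. gets 4.
- R3 → Novax plays Med (best of 0, 20, 0); Labs Inc. gets 2.
- R4 → Novax plays Med (best of 8, 19, 9); Labs Inc. gets 10.
Maximizing over 11, 0, 4, 2, 10, Labs Inc. chooses R0. Subgame-perfect outcome: (R0, Low) with payoffs (11, 12).
Under simultaneous play:
Labs Inc.'s best replies: Low→R1; Med→R4; High→R4.
Novax's best replies: R0→Low; R1→Med; R2→High; R3→Med; R4→Med.
Only (R4, Med) has each player best-responding; Nash payoffs (10, 19).
Sequential outcome (R0, Low) differs from the Nash profile (R4, Med).

no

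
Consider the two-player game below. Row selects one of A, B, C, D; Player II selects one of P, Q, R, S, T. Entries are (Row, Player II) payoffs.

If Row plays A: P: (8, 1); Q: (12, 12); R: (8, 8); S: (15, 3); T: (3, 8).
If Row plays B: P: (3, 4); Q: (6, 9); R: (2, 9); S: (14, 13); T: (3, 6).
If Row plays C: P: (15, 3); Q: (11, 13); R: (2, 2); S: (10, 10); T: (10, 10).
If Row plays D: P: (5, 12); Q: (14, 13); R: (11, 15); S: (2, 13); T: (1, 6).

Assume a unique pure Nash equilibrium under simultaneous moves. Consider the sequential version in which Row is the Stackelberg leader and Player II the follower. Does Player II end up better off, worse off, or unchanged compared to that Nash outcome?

Solve by backward induction (Row leads).
- A: Player II compares 1, 12, 8, 3, 8 and picks Q; Row would get 12.
- B: Player II compares 4, 9, 9, 13, 6 and picks S; Row would get 14.
- C: Player II compares 3, 13, 2, 10, 10 and picks Q; Row would get 11.
- D: Player II compares 12, 13, 15, 13, 6 and picks R; Row would get 11.
Row's induced payoffs are 12, 14, 11, 11, so Row commits to B. Subgame-perfect outcome: (B, S) with payoffs (14, 13).
Now find the simultaneous Nash equilibrium.
Row's best replies: P→C; Q→D; R→D; S→A; T→C.
Player II's best replies: A→Q; B→S; C→Q; D→R.
The unique mutual best reply is (D, R), giving (11, 15).
Player II earns 13 sequentially versus 15 at the Nash outcome: worse off.

worse off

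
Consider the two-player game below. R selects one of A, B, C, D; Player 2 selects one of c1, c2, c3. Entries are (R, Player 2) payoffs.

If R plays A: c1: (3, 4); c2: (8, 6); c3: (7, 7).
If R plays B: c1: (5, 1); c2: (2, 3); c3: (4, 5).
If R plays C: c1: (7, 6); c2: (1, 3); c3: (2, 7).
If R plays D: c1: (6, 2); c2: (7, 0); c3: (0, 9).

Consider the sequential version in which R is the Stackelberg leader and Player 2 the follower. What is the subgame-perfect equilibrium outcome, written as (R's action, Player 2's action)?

(A, c3)

Player 2 best-responds to each possible R move:
- A: BR = c3, leader payoff 7.
- B: BR = c3, leader payoff 4.
- C: BR = c3, leader payoff 2.
- D: BR = c3, leader payoff 0.
Among 7, 4, 2, 0, the best is 7 at A. Subgame-perfect outcome: (A, c3) with payoffs (7, 7).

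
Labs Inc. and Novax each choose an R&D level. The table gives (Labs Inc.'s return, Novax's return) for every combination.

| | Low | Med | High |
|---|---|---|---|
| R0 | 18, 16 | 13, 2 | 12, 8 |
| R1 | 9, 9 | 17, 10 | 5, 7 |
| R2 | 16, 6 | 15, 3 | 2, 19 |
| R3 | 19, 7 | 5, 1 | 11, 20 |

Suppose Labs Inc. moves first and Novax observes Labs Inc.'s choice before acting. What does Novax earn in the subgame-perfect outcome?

Work backward from Novax's decision.
- R0: Novax compares 16, 2, 8 and picks Low; Labs Inc. would get 18.
- R1: Novax compares 9, 10, 7 and picks Med; Labs Inc. would get 17.
- R2: Novax compares 6, 3, 19 and picks High; Labs Inc. would get 2.
- R3: Novax compares 7, 1, 20 and picks High; Labs Inc. would get 11.
Maximizing over 18, 17, 2, 11, Labs Inc. chooses R0. Subgame-perfect outcome: (R0, Low) with payoffs (18, 16).

16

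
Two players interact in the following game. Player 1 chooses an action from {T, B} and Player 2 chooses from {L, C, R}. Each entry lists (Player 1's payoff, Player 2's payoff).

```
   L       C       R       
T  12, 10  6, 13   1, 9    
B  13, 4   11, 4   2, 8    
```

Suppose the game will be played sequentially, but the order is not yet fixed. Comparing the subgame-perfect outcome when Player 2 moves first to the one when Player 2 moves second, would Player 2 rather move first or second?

second

If Player 1 leads: Player 2's best replies are T→C, B→R; Player 1's induced payoffs 6, 2; outcome (T, C), payoffs (6, 13).
If Player 2 leads: Player 1's best replies are L→B, C→B, R→B; Player 2's induced payoffs 4, 4, 8; outcome (B, R), payoffs (2, 8).
Player 2 gets 8 moving first and 13 moving second, so Player 2 prefers to move second.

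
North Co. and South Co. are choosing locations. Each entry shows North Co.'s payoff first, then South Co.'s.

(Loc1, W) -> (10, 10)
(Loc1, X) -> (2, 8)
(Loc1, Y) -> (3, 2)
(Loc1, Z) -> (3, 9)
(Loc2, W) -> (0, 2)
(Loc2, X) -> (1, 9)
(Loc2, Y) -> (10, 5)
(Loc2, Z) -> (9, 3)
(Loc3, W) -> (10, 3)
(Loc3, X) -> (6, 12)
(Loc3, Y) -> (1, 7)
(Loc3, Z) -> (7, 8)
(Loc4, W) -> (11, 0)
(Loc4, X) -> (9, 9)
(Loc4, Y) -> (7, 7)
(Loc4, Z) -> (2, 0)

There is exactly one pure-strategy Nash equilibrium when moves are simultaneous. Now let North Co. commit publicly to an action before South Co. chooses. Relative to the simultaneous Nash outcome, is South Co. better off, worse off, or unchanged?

better off

Solve by backward induction (North Co. leads).
- Loc1: BR = W, leader payoff 10.
- Loc2: BR = X, leader payoff 1.
- Loc3: BR = X, leader payoff 6.
- Loc4: BR = X, leader payoff 9.
Maximizing over 10, 1, 6, 9, North Co. chooses Loc1. Subgame-perfect outcome: (Loc1, W) with payoffs (10, 10).
Now find the simultaneous Nash equilibrium.
North Co.'s best replies: W→Loc4; X→Loc4; Y→Loc2; Z→Loc2.
South Co.'s best replies: Loc1→W; Loc2→X; Loc3→X; Loc4→X.
Only (Loc4, X) has each player best-responding; Nash payoffs (9, 9).
South Co. earns 10 sequentially versus 9 at the Nash outcome: better off.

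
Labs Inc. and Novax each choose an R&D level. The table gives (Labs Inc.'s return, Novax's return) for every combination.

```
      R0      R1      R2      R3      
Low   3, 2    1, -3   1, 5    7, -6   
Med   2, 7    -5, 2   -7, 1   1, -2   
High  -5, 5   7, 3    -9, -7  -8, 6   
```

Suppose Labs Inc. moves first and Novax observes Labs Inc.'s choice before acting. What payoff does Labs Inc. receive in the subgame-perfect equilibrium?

2

Solve by backward induction (Labs Inc. leads).
- Low: BR = R2, leader payoff 1.
- Med: BR = R0, leader payoff 2.
- High: BR = R3, leader payoff -8.
Labs Inc.'s induced payoffs are 1, 2, -8, so Labs Inc. commits to Med. Subgame-perfect outcome: (Med, R0) with payoffs (2, 7).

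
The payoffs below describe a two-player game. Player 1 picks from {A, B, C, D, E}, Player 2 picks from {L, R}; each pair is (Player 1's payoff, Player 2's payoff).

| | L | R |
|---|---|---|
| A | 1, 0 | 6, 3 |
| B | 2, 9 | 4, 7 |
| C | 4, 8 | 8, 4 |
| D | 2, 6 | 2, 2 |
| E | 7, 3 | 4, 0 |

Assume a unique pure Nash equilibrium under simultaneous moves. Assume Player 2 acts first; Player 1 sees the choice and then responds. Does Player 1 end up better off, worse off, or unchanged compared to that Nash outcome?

better off

Work backward from Player 1's decision.
- L → Player 1 plays E (best of 1, 2, 4, 2, 7); Player 2 gets 3.
- R → Player 1 plays C (best of 6, 4, 8, 2, 4); Player 2 gets 4.
Maximizing over 3, 4, Player 2 chooses R. Subgame-perfect outcome: (C, R) with payoffs (8, 4).
Under simultaneous play:
Player 1's best replies: L→E; R→C.
Player 2's best replies: A→R; B→L; C→L; D→L; E→L.
The unique mutual best reply is (E, L), giving (7, 3).
Player 1 earns 8 sequentially versus 7 at the Nash outcome: better off.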